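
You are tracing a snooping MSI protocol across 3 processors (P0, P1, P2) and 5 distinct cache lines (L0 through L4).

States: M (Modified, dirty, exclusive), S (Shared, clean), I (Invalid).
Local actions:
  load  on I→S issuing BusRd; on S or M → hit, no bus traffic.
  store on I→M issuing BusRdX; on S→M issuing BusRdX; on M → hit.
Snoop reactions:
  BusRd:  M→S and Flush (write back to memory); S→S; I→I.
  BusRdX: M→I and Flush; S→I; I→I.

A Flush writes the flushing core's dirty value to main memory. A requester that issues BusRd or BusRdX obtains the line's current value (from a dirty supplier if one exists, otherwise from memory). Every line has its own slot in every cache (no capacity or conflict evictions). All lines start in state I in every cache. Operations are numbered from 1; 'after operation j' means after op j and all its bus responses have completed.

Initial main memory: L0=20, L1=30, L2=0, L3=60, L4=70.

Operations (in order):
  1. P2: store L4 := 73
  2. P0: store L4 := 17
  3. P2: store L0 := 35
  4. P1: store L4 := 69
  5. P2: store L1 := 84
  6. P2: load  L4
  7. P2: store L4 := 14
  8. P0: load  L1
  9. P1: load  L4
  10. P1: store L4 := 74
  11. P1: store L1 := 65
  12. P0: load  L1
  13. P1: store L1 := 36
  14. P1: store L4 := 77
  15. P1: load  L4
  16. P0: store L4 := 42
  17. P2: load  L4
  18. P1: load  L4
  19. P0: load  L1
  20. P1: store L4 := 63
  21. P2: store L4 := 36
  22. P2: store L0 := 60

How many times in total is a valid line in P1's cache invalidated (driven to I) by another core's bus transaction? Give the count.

invalidations = 3

step 1: P2: store L4 := 73  ⟶  IIM  (L4)  txn=BusRdX  M[L4]=70
step 2: P0: store L4 := 17  ⟶  MII  (L4)  txn=BusRdX+Flush  M[L4]=73
step 3: P2: store L0 := 35  ⟶  IIM  (L0)  txn=BusRdX  M[L0]=20
step 4: P1: store L4 := 69  ⟶  IMI  (L4)  txn=BusRdX+Flush  M[L4]=17
step 5: P2: store L1 := 84  ⟶  IIM  (L1)  txn=BusRdX  M[L1]=30
step 6: P2: load  L4  ⟶  ISS  (L4)  txn=BusRd+Flush  M[L4]=69
step 7: P2: store L4 := 14  ⟶  IIM  (L4)  txn=BusRdX  M[L4]=69
step 8: P0: load  L1  ⟶  SIS  (L1)  txn=BusRd+Flush  M[L1]=84
step 9: P1: load  L4  ⟶  ISS  (L4)  txn=BusRd+Flush  M[L4]=14
step 10: P1: store L4 := 74  ⟶  IMI  (L4)  txn=BusRdX  M[L4]=14
step 11: P1: store L1 := 65  ⟶  IMI  (L1)  txn=BusRdX  M[L1]=84
step 12: P0: load  L1  ⟶  SSI  (L1)  txn=BusRd+Flush  M[L1]=65
step 13: P1: store L1 := 36  ⟶  IMI  (L1)  txn=BusRdX  M[L1]=65
step 14: P1: store L4 := 77  ⟶  IMI  (L4)  txn=∅  M[L4]=14
step 15: P1: load  L4  ⟶  IMI  (L4)  txn=∅  M[L4]=14
step 16: P0: store L4 := 42  ⟶  MII  (L4)  txn=BusRdX+Flush  M[L4]=77
step 17: P2: load  L4  ⟶  SIS  (L4)  txn=BusRd+Flush  M[L4]=42
step 18: P1: load  L4  ⟶  SSS  (L4)  txn=BusRd  M[L4]=42
step 19: P0: load  L1  ⟶  SSI  (L1)  txn=BusRd+Flush  M[L1]=36
step 20: P1: store L4 := 63  ⟶  IMI  (L4)  txn=BusRdX  M[L4]=42
step 21: P2: store L4 := 36  ⟶  IIM  (L4)  txn=BusRdX+Flush  M[L4]=63
step 22: P2: store L0 := 60  ⟶  IIM  (L0)  txn=∅  M[L0]=20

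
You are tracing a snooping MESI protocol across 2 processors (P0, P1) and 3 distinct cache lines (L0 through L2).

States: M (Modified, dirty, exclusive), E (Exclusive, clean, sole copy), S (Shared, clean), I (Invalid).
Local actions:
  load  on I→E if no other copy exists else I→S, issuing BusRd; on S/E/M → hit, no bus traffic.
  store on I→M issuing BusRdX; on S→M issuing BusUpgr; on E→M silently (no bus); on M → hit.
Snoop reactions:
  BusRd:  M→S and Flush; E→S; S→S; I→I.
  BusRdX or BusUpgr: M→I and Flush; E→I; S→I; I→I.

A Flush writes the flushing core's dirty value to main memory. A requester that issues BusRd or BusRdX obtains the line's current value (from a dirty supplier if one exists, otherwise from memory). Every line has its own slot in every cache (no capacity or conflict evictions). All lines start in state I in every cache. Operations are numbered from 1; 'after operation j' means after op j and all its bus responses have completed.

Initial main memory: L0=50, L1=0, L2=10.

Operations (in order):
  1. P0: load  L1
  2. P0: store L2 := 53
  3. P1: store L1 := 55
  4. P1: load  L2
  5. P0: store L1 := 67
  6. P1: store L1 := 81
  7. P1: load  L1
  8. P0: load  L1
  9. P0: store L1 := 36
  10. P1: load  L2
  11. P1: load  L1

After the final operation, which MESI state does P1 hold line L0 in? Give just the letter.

state = I

1. P0: load  L1  bus=[BusRd]  L1: P0=E P1=I  mem[L1]=0
2. P0: store L2 := 53  bus=[BusRdX]  L2: P0=M P1=I  mem[L2]=10
3. P1: store L1 := 55  bus=[BusRdX]  L1: P0=I P1=M  mem[L1]=0
4. P1: load  L2  bus=[BusRd,Flush]  L2: P0=S P1=S  mem[L2]=53
5. P0: store L1 := 67  bus=[BusRdX,Flush]  L1: P0=M P1=I  mem[L1]=55
6. P1: store L1 := 81  bus=[BusRdX,Flush]  L1: P0=I P1=M  mem[L1]=67
7. P1: load  L1  bus=[-]  L1: P0=I P1=M  mem[L1]=67
8. P0: load  L1  bus=[BusRd,Flush]  L1: P0=S P1=S  mem[L1]=81
9. P0: store L1 := 36  bus=[BusUpgr]  L1: P0=M P1=I  mem[L1]=81
10. P1: load  L2  bus=[-]  L2: P0=S P1=S  mem[L2]=53
11. P1: load  L1  bus=[BusRd,Flush]  L1: P0=S P1=S  mem[L1]=36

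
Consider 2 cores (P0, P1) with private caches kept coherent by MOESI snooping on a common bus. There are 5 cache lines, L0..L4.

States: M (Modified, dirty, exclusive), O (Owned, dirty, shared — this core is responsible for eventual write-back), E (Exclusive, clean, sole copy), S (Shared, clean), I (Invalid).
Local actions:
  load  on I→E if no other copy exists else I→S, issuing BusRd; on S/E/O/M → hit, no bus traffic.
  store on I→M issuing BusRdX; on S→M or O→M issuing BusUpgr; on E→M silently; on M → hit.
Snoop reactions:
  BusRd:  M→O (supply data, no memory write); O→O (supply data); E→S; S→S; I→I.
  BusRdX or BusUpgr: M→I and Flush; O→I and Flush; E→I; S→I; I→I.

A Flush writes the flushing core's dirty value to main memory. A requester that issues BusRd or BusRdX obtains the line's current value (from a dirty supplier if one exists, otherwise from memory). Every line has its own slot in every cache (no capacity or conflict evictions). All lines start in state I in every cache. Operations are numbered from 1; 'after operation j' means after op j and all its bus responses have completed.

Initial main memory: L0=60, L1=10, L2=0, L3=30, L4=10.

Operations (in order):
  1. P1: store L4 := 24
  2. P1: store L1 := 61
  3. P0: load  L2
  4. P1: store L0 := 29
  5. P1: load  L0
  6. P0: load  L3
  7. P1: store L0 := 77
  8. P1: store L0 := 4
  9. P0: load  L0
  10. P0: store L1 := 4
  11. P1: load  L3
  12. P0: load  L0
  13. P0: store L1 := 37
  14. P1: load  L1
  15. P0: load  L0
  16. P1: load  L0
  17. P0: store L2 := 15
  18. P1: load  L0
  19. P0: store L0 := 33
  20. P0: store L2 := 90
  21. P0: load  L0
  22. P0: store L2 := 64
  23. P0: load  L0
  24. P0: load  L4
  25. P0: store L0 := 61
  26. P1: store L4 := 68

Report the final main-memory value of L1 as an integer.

memory[L1] = 61

1. P1: store L4 := 24  bus=[BusRdX]  L4: P0=I P1=M  mem[L4]=10
2. P1: store L1 := 61  bus=[BusRdX]  L1: P0=I P1=M  mem[L1]=10
3. P0: load  L2  bus=[BusRd]  L2: P0=E P1=I  mem[L2]=0
4. P1: store L0 := 29  bus=[BusRdX]  L0: P0=I P1=M  mem[L0]=60
5. P1: load  L0  bus=[-]  L0: P0=I P1=M  mem[L0]=60
6. P0: load  L3  bus=[BusRd]  L3: P0=E P1=I  mem[L3]=30
7. P1: store L0 := 77  bus=[-]  L0: P0=I P1=M  mem[L0]=60
8. P1: store L0 := 4  bus=[-]  L0: P0=I P1=M  mem[L0]=60
9. P0: load  L0  bus=[BusRd]  L0: P0=S P1=O  mem[L0]=60
10. P0: store L1 := 4  bus=[BusRdX,Flush]  L1: P0=M P1=I  mem[L1]=61
11. P1: load  L3  bus=[BusRd]  L3: P0=S P1=S  mem[L3]=30
12. P0: load  L0  bus=[-]  L0: P0=S P1=O  mem[L0]=60
13. P0: store L1 := 37  bus=[-]  L1: P0=M P1=I  mem[L1]=61
14. P1: load  L1  bus=[BusRd]  L1: P0=O P1=S  mem[L1]=61
15. P0: load  L0  bus=[-]  L0: P0=S P1=O  mem[L0]=60
16. P1: load  L0  bus=[-]  L0: P0=S P1=O  mem[L0]=60
17. P0: store L2 := 15  bus=[-]  L2: P0=M P1=I  mem[L2]=0
18. P1: load  L0  bus=[-]  L0: P0=S P1=O  mem[L0]=60
19. P0: store L0 := 33  bus=[BusUpgr,Flush]  L0: P0=M P1=I  mem[L0]=4
20. P0: store L2 := 90  bus=[-]  L2: P0=M P1=I  mem[L2]=0
21. P0: load  L0  bus=[-]  L0: P0=M P1=I  mem[L0]=4
22. P0: store L2 := 64  bus=[-]  L2: P0=M P1=I  mem[L2]=0
23. P0: load  L0  bus=[-]  L0: P0=M P1=I  mem[L0]=4
24. P0: load  L4  bus=[BusRd]  L4: P0=S P1=O  mem[L4]=10
25. P0: store L0 := 61  bus=[-]  L0: P0=M P1=I  mem[L0]=4
26. P1: store L4 := 68  bus=[BusUpgr]  L4: P0=I P1=M  mem[L4]=10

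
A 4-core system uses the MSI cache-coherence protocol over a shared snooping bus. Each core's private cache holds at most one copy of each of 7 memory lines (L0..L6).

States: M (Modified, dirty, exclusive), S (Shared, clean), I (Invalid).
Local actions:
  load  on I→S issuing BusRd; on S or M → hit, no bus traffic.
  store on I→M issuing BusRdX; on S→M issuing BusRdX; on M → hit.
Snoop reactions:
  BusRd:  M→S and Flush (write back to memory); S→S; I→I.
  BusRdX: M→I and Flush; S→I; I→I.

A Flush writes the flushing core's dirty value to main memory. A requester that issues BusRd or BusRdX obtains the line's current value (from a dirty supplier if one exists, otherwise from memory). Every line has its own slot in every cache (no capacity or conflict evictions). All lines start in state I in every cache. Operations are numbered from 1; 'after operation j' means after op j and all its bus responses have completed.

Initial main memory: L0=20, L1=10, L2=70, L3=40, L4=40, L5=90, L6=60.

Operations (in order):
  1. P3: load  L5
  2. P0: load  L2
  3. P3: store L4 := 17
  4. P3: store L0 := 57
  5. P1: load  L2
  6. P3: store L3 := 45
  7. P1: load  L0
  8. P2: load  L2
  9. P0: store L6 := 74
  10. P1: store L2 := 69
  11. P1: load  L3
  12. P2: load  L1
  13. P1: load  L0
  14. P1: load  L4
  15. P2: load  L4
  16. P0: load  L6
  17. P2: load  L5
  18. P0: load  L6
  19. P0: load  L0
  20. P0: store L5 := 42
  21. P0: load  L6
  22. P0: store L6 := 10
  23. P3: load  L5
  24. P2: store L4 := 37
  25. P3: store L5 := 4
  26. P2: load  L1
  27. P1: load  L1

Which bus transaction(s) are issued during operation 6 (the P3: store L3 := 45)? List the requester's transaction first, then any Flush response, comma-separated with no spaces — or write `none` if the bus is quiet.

bus = BusRdX

1. P3: load  L5  bus=[BusRd]  L5: P0=I P1=I P2=I P3=S  mem[L5]=90
2. P0: load  L2  bus=[BusRd]  L2: P0=S P1=I P2=I P3=I  mem[L2]=70
3. P3: store L4 := 17  bus=[BusRdX]  L4: P0=I P1=I P2=I P3=M  mem[L4]=40
4. P3: store L0 := 57  bus=[BusRdX]  L0: P0=I P1=I P2=I P3=M  mem[L0]=20
5. P1: load  L2  bus=[BusRd]  L2: P0=S P1=S P2=I P3=I  mem[L2]=70
6. P3: store L3 := 45  bus=[BusRdX]  L3: P0=I P1=I P2=I P3=M  mem[L3]=40
7. P1: load  L0  bus=[BusRd,Flush]  L0: P0=I P1=S P2=I P3=S  mem[L0]=57
8. P2: load  L2  bus=[BusRd]  L2: P0=S P1=S P2=S P3=I  mem[L2]=70
9. P0: store L6 := 74  bus=[BusRdX]  L6: P0=M P1=I P2=I P3=I  mem[L6]=60
10. P1: store L2 := 69  bus=[BusRdX]  L2: P0=I P1=M P2=I P3=I  mem[L2]=70
11. P1: load  L3  bus=[BusRd,Flush]  L3: P0=I P1=S P2=I P3=S  mem[L3]=45
12. P2: load  L1  bus=[BusRd]  L1: P0=I P1=I P2=S P3=I  mem[L1]=10
13. P1: load  L0  bus=[-]  L0: P0=I P1=S P2=I P3=S  mem[L0]=57
14. P1: load  L4  bus=[BusRd,Flush]  L4: P0=I P1=S P2=I P3=S  mem[L4]=17
15. P2: load  L4  bus=[BusRd]  L4: P0=I P1=S P2=S P3=S  mem[L4]=17
16. P0: load  L6  bus=[-]  L6: P0=M P1=I P2=I P3=I  mem[L6]=60
17. P2: load  L5  bus=[BusRd]  L5: P0=I P1=I P2=S P3=S  mem[L5]=90
18. P0: load  L6  bus=[-]  L6: P0=M P1=I P2=I P3=I  mem[L6]=60
19. P0: load  L0  bus=[BusRd]  L0: P0=S P1=S P2=I P3=S  mem[L0]=57
20. P0: store L5 := 42  bus=[BusRdX]  L5: P0=M P1=I P2=I P3=I  mem[L5]=90
21. P0: load  L6  bus=[-]  L6: P0=M P1=I P2=I P3=I  mem[L6]=60
22. P0: store L6 := 10  bus=[-]  L6: P0=M P1=I P2=I P3=I  mem[L6]=60
23. P3: load  L5  bus=[BusRd,Flush]  L5: P0=S P1=I P2=I P3=S  mem[L5]=42
24. P2: store L4 := 37  bus=[BusRdX]  L4: P0=I P1=I P2=M P3=I  mem[L4]=17
25. P3: store L5 := 4  bus=[BusRdX]  L5: P0=I P1=I P2=I P3=M  mem[L5]=42
26. P2: load  L1  bus=[-]  L1: P0=I P1=I P2=S P3=I  mem[L1]=10
27. P1: load  L1  bus=[BusRd]  L1: P0=I P1=S P2=S P3=I  mem[L1]=10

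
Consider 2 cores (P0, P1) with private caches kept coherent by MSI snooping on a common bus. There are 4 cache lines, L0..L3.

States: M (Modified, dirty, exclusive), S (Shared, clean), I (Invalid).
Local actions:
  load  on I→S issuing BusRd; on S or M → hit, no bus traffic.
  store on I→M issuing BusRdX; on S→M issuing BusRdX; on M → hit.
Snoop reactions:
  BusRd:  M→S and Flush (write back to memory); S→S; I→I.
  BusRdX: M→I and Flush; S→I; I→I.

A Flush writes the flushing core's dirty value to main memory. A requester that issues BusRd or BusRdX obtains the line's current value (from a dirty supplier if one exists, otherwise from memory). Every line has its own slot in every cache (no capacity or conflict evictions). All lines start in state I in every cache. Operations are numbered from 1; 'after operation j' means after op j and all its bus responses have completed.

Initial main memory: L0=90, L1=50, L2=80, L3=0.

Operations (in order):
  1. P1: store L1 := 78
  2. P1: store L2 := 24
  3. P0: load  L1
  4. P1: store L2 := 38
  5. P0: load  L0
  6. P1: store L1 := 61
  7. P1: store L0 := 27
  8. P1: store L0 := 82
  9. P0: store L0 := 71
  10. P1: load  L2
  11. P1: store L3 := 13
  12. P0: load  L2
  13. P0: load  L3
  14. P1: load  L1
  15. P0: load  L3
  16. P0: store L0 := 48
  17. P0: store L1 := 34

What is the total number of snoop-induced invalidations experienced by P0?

invalidations = 2

[1] P1: store L1 := 78 | P0:I, P1:M(78) | bus: BusRdX
[2] P1: store L2 := 24 | P0:I, P1:M(24) | bus: BusRdX
[3] P0: load  L1 | P0:S(78), P1:S(78) | bus: BusRd,Flush
[4] P1: store L2 := 38 | P0:I, P1:M(38) | bus: none
[5] P0: load  L0 | P0:S(90), P1:I | bus: BusRd
[6] P1: store L1 := 61 | P0:I, P1:M(61) | bus: BusRdX
[7] P1: store L0 := 27 | P0:I, P1:M(27) | bus: BusRdX
[8] P1: store L0 := 82 | P0:I, P1:M(82) | bus: none
[9] P0: store L0 := 71 | P0:M(71), P1:I | bus: BusRdX,Flush
[10] P1: load  L2 | P0:I, P1:M(38) | bus: none
[11] P1: store L3 := 13 | P0:I, P1:M(13) | bus: BusRdX
[12] P0: load  L2 | P0:S(38), P1:S(38) | bus: BusRd,Flush
[13] P0: load  L3 | P0:S(13), P1:S(13) | bus: BusRd,Flush
[14] P1: load  L1 | P0:I, P1:M(61) | bus: none
[15] P0: load  L3 | P0:S(13), P1:S(13) | bus: none
[16] P0: store L0 := 48 | P0:M(48), P1:I | bus: none
[17] P0: store L1 := 34 | P0:M(34), P1:I | bus: BusRdX,Flush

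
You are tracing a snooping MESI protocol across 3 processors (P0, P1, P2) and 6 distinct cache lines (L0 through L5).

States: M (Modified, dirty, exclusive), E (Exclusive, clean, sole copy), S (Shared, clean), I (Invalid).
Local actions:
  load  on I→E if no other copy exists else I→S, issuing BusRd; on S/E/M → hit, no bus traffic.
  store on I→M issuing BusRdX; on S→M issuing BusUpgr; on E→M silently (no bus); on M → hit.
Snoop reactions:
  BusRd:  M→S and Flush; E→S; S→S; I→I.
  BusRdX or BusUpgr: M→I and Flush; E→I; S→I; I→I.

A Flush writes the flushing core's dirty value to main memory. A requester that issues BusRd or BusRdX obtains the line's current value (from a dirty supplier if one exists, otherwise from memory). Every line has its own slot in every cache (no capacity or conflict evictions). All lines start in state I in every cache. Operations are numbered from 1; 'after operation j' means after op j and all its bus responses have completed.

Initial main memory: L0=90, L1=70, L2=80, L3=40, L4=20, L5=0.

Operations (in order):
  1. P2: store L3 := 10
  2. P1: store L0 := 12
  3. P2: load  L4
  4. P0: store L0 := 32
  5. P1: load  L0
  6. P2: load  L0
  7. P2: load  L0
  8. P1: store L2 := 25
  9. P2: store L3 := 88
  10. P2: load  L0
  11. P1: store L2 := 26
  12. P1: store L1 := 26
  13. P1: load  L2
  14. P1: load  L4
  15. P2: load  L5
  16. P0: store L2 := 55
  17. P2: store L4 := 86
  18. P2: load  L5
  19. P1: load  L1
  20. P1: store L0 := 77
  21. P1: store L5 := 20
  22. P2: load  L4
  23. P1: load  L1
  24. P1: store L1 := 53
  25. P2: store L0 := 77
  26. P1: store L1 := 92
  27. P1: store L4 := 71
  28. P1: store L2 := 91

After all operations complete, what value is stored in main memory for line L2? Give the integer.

step 1: P2: store L3 := 10  ⟶  IIM  (L3)  txn=BusRdX  M[L3]=40
step 2: P1: store L0 := 12  ⟶  IMI  (L0)  txn=BusRdX  M[L0]=90
step 3: P2: load  L4  ⟶  IIE  (L4)  txn=BusRd  M[L4]=20
step 4: P0: store L0 := 32  ⟶  MII  (L0)  txn=BusRdX+Flush  M[L0]=12
step 5: P1: load  L0  ⟶  SSI  (L0)  txn=BusRd+Flush  M[L0]=32
step 6: P2: load  L0  ⟶  SSS  (L0)  txn=BusRd  M[L0]=32
step 7: P2: load  L0  ⟶  SSS  (L0)  txn=∅  M[L0]=32
step 8: P1: store L2 := 25  ⟶  IMI  (L2)  txn=BusRdX  M[L2]=80
step 9: P2: store L3 := 88  ⟶  IIM  (L3)  txn=∅  M[L3]=40
step 10: P2: load  L0  ⟶  SSS  (L0)  txn=∅  M[L0]=32
step 11: P1: store L2 := 26  ⟶  IMI  (L2)  txn=∅  M[L2]=80
step 12: P1: store L1 := 26  ⟶  IMI  (L1)  txn=BusRdX  M[L1]=70
step 13: P1: load  L2  ⟶  IMI  (L2)  txn=∅  M[L2]=80
step 14: P1: load  L4  ⟶  ISS  (L4)  txn=BusRd  M[L4]=20
step 15: P2: load  L5  ⟶  IIE  (L5)  txn=BusRd  M[L5]=0
step 16: P0: store L2 := 55  ⟶  MII  (L2)  txn=BusRdX+Flush  M[L2]=26
step 17: P2: store L4 := 86  ⟶  IIM  (L4)  txn=BusUpgr  M[L4]=20
step 18: P2: load  L5  ⟶  IIE  (L5)  txn=∅  M[L5]=0
step 19: P1: load  L1  ⟶  IMI  (L1)  txn=∅  M[L1]=70
step 20: P1: store L0 := 77  ⟶  IMI  (L0)  txn=BusUpgr  M[L0]=32
step 21: P1: store L5 := 20  ⟶  IMI  (L5)  txn=BusRdX  M[L5]=0
step 22: P2: load  L4  ⟶  IIM  (L4)  txn=∅  M[L4]=20
step 23: P1: load  L1  ⟶  IMI  (L1)  txn=∅  M[L1]=70
step 24: P1: store L1 := 53  ⟶  IMI  (L1)  txn=∅  M[L1]=70
step 25: P2: store L0 := 77  ⟶  IIM  (L0)  txn=BusRdX+Flush  M[L0]=77
step 26: P1: store L1 := 92  ⟶  IMI  (L1)  txn=∅  M[L1]=70
step 27: P1: store L4 := 71  ⟶  IMI  (L4)  txn=BusRdX+Flush  M[L4]=86
step 28: P1: store L2 := 91  ⟶  IMI  (L2)  txn=BusRdX+Flush  M[L2]=55

memory[L2] = 55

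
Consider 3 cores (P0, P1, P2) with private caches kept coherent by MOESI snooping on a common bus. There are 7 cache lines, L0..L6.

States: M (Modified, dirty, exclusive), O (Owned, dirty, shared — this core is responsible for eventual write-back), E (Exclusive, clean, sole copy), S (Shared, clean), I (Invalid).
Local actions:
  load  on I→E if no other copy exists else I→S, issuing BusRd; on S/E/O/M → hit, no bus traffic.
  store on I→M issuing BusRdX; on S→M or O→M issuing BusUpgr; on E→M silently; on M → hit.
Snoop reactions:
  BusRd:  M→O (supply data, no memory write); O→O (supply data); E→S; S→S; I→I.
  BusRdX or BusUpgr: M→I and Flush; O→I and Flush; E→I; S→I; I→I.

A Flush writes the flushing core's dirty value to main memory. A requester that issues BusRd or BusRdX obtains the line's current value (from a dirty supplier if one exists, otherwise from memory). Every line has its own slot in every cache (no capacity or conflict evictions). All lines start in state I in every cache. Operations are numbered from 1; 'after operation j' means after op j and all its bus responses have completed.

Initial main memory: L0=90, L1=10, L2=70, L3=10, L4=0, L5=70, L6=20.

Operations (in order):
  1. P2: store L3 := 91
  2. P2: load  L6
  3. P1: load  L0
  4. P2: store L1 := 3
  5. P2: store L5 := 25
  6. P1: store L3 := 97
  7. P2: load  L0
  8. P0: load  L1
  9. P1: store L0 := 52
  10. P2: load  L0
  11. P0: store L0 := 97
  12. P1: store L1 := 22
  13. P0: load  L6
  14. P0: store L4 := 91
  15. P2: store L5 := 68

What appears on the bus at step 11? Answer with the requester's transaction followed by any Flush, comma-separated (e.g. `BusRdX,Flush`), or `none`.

bus = BusRdX,Flush

[1] P2: store L3 := 91 | P0:I, P1:I, P2:M(91) | bus: BusRdX
[2] P2: load  L6 | P0:I, P1:I, P2:E(20) | bus: BusRd
[3] P1: load  L0 | P0:I, P1:E(90), P2:I | bus: BusRd
[4] P2: store L1 := 3 | P0:I, P1:I, P2:M(3) | bus: BusRdX
[5] P2: store L5 := 25 | P0:I, P1:I, P2:M(25) | bus: BusRdX
[6] P1: store L3 := 97 | P0:I, P1:M(97), P2:I | bus: BusRdX,Flush
[7] P2: load  L0 | P0:I, P1:S(90), P2:S(90) | bus: BusRd
[8] P0: load  L1 | P0:S(3), P1:I, P2:O(3) | bus: BusRd
[9] P1: store L0 := 52 | P0:I, P1:M(52), P2:I | bus: BusUpgr
[10] P2: load  L0 | P0:I, P1:O(52), P2:S(52) | bus: BusRd
[11] P0: store L0 := 97 | P0:M(97), P1:I, P2:I | bus: BusRdX,Flush
[12] P1: store L1 := 22 | P0:I, P1:M(22), P2:I | bus: BusRdX,Flush
[13] P0: load  L6 | P0:S(20), P1:I, P2:S(20) | bus: BusRd
[14] P0: store L4 := 91 | P0:M(91), P1:I, P2:I | bus: BusRdX
[15] P2: store L5 := 68 | P0:I, P1:I, P2:M(68) | bus: none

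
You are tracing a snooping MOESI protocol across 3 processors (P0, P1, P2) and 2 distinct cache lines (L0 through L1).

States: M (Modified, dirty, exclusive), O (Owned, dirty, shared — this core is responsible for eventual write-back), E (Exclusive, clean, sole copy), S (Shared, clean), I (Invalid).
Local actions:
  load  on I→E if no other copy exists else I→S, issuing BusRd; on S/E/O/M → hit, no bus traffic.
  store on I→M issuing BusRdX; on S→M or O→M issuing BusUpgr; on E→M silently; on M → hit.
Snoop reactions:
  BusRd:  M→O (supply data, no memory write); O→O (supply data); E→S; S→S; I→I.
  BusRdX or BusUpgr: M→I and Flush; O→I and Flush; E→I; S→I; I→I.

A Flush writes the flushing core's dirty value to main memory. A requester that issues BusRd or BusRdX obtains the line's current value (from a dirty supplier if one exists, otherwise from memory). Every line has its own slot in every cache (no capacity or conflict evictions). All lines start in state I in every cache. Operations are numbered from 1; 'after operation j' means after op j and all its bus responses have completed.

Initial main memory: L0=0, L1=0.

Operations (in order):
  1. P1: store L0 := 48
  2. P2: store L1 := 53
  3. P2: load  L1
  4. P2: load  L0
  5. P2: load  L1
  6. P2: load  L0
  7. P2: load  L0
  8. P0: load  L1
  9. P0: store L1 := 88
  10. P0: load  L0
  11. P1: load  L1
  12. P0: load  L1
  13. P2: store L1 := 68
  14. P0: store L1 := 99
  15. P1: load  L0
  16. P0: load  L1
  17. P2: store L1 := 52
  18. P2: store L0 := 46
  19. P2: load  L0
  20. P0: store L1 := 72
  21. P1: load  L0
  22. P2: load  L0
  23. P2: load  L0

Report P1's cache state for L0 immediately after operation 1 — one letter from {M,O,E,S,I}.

state = M

[1] P1: store L0 := 48 | P0:I, P1:M(48), P2:I | bus: BusRdX
[2] P2: store L1 := 53 | P0:I, P1:I, P2:M(53) | bus: BusRdX
[3] P2: load  L1 | P0:I, P1:I, P2:M(53) | bus: none
[4] P2: load  L0 | P0:I, P1:O(48), P2:S(48) | bus: BusRd
[5] P2: load  L1 | P0:I, P1:I, P2:M(53) | bus: none
[6] P2: load  L0 | P0:I, P1:O(48), P2:S(48) | bus: none
[7] P2: load  L0 | P0:I, P1:O(48), P2:S(48) | bus: none
[8] P0: load  L1 | P0:S(53), P1:I, P2:O(53) | bus: BusRd
[9] P0: store L1 := 88 | P0:M(88), P1:I, P2:I | bus: BusUpgr,Flush
[10] P0: load  L0 | P0:S(48), P1:O(48), P2:S(48) | bus: BusRd
[11] P1: load  L1 | P0:O(88), P1:S(88), P2:I | bus: BusRd
[12] P0: load  L1 | P0:O(88), P1:S(88), P2:I | bus: none
[13] P2: store L1 := 68 | P0:I, P1:I, P2:M(68) | bus: BusRdX,Flush
[14] P0: store L1 := 99 | P0:M(99), P1:I, P2:I | bus: BusRdX,Flush
[15] P1: load  L0 | P0:S(48), P1:O(48), P2:S(48) | bus: none
[16] P0: load  L1 | P0:M(99), P1:I, P2:I | bus: none
[17] P2: store L1 := 52 | P0:I, P1:I, P2:M(52) | bus: BusRdX,Flush
[18] P2: store L0 := 46 | P0:I, P1:I, P2:M(46) | bus: BusUpgr,Flush
[19] P2: load  L0 | P0:I, P1:I, P2:M(46) | bus: none
[20] P0: store L1 := 72 | P0:M(72), P1:I, P2:I | bus: BusRdX,Flush
[21] P1: load  L0 | P0:I, P1:S(46), P2:O(46) | bus: BusRd
[22] P2: load  L0 | P0:I, P1:S(46), P2:O(46) | bus: none
[23] P2: load  L0 | P0:I, P1:S(46), P2:O(46) | bus: none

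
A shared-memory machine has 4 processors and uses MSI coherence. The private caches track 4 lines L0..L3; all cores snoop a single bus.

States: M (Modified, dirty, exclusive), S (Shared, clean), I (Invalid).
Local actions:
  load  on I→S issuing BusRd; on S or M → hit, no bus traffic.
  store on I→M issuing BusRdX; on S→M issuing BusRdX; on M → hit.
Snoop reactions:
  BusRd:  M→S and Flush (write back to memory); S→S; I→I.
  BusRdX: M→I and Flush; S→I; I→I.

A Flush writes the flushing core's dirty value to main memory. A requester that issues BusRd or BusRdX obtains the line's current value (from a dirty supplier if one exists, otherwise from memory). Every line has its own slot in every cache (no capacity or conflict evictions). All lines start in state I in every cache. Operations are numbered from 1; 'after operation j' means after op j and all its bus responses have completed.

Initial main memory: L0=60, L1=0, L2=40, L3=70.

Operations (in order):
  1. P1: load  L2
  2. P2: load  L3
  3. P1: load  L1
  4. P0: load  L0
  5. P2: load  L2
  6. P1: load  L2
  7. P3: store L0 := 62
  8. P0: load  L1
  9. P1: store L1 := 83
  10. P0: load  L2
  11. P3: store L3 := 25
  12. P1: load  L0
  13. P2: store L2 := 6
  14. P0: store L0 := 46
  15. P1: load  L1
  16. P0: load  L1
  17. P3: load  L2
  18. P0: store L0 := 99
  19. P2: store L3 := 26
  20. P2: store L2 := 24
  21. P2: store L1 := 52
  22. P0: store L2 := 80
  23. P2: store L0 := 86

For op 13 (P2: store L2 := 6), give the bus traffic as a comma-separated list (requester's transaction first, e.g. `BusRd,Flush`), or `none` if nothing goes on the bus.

bus = BusRdX

step 1: P1: load  L2  ⟶  ISII  (L2)  txn=BusRd  M[L2]=40
step 2: P2: load  L3  ⟶  IISI  (L3)  txn=BusRd  M[L3]=70
step 3: P1: load  L1  ⟶  ISII  (L1)  txn=BusRd  M[L1]=0
step 4: P0: load  L0  ⟶  SIII  (L0)  txn=BusRd  M[L0]=60
step 5: P2: load  L2  ⟶  ISSI  (L2)  txn=BusRd  M[L2]=40
step 6: P1: load  L2  ⟶  ISSI  (L2)  txn=∅  M[L2]=40
step 7: P3: store L0 := 62  ⟶  IIIM  (L0)  txn=BusRdX  M[L0]=60
step 8: P0: load  L1  ⟶  SSII  (L1)  txn=BusRd  M[L1]=0
step 9: P1: store L1 := 83  ⟶  IMII  (L1)  txn=BusRdX  M[L1]=0
step 10: P0: load  L2  ⟶  SSSI  (L2)  txn=BusRd  M[L2]=40
step 11: P3: store L3 := 25  ⟶  IIIM  (L3)  txn=BusRdX  M[L3]=70
step 12: P1: load  L0  ⟶  ISIS  (L0)  txn=BusRd+Flush  M[L0]=62
step 13: P2: store L2 := 6  ⟶  IIMI  (L2)  txn=BusRdX  M[L2]=40
step 14: P0: store L0 := 46  ⟶  MIII  (L0)  txn=BusRdX  M[L0]=62
step 15: P1: load  L1  ⟶  IMII  (L1)  txn=∅  M[L1]=0
step 16: P0: load  L1  ⟶  SSII  (L1)  txn=BusRd+Flush  M[L1]=83
step 17: P3: load  L2  ⟶  IISS  (L2)  txn=BusRd+Flush  M[L2]=6
step 18: P0: store L0 := 99  ⟶  MIII  (L0)  txn=∅  M[L0]=62
step 19: P2: store L3 := 26  ⟶  IIMI  (L3)  txn=BusRdX+Flush  M[L3]=25
step 20: P2: store L2 := 24  ⟶  IIMI  (L2)  txn=BusRdX  M[L2]=6
step 21: P2: store L1 := 52  ⟶  IIMI  (L1)  txn=BusRdX  M[L1]=83
step 22: P0: store L2 := 80  ⟶  MIII  (L2)  txn=BusRdX+Flush  M[L2]=24
step 23: P2: store L0 := 86  ⟶  IIMI  (L0)  txn=BusRdX+Flush  M[L0]=99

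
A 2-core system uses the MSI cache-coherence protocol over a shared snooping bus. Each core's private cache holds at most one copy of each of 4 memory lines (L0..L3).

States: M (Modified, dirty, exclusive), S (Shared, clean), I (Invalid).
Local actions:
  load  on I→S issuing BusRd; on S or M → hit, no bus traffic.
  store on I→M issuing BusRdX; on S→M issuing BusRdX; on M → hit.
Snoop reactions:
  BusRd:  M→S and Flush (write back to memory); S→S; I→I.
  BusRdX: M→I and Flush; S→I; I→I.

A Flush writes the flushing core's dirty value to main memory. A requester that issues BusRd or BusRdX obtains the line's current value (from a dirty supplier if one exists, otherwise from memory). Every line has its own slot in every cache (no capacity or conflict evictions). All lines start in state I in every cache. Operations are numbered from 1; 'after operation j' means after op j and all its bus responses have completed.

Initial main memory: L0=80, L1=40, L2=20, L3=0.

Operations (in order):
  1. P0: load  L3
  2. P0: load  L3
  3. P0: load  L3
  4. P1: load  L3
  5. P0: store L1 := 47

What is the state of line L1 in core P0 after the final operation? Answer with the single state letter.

state = M

step 1: P0: load  L3  ⟶  SI  (L3)  txn=BusRd  M[L3]=0
step 2: P0: load  L3  ⟶  SI  (L3)  txn=∅  M[L3]=0
step 3: P0: load  L3  ⟶  SI  (L3)  txn=∅  M[L3]=0
step 4: P1: load  L3  ⟶  SS  (L3)  txn=BusRd  M[L3]=0
step 5: P0: store L1 := 47  ⟶  MI  (L1)  txn=BusRdX  M[L1]=40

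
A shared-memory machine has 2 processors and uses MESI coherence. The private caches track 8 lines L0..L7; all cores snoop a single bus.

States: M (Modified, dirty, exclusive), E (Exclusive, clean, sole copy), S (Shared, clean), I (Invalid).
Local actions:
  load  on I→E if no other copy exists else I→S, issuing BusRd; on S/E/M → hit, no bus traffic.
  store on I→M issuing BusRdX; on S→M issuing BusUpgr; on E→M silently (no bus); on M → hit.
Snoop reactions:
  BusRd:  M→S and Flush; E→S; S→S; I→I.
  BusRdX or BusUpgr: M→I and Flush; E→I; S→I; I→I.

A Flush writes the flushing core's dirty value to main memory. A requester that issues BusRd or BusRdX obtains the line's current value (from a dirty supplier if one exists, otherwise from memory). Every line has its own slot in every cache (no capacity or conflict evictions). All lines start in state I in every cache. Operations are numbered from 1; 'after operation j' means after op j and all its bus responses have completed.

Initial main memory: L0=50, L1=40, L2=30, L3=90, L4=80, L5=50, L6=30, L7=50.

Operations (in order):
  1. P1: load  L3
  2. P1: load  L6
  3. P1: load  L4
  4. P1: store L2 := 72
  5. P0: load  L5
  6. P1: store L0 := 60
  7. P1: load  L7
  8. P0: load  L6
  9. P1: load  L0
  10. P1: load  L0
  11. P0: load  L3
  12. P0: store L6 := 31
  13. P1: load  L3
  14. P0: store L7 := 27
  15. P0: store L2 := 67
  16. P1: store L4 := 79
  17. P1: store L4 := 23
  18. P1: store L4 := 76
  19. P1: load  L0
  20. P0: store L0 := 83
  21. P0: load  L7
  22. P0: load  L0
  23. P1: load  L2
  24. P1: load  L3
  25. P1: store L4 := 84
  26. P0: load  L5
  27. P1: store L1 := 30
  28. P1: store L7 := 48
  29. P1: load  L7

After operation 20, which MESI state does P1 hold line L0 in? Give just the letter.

[1] P1: load  L3 | P0:I, P1:E(90) | bus: BusRd
[2] P1: load  L6 | P0:I, P1:E(30) | bus: BusRd
[3] P1: load  L4 | P0:I, P1:E(80) | bus: BusRd
[4] P1: store L2 := 72 | P0:I, P1:M(72) | bus: BusRdX
[5] P0: load  L5 | P0:E(50), P1:I | bus: BusRd
[6] P1: store L0 := 60 | P0:I, P1:M(60) | bus: BusRdX
[7] P1: load  L7 | P0:I, P1:E(50) | bus: BusRd
[8] P0: load  L6 | P0:S(30), P1:S(30) | bus: BusRd
[9] P1: load  L0 | P0:I, P1:M(60) | bus: none
[10] P1: load  L0 | P0:I, P1:M(60) | bus: none
[11] P0: load  L3 | P0:S(90), P1:S(90) | bus: BusRd
[12] P0: store L6 := 31 | P0:M(31), P1:I | bus: BusUpgr
[13] P1: load  L3 | P0:S(90), P1:S(90) | bus: none
[14] P0: store L7 := 27 | P0:M(27), P1:I | bus: BusRdX
[15] P0: store L2 := 67 | P0:M(67), P1:I | bus: BusRdX,Flush
[16] P1: store L4 := 79 | P0:I, P1:M(79) | bus: none
[17] P1: store L4 := 23 | P0:I, P1:M(23) | bus: none
[18] P1: store L4 := 76 | P0:I, P1:M(76) | bus: none
[19] P1: load  L0 | P0:I, P1:M(60) | bus: none
[20] P0: store L0 := 83 | P0:M(83), P1:I | bus: BusRdX,Flush
[21] P0: load  L7 | P0:M(27), P1:I | bus: none
[22] P0: load  L0 | P0:M(83), P1:I | bus: none
[23] P1: load  L2 | P0:S(67), P1:S(67) | bus: BusRd,Flush
[24] P1: load  L3 | P0:S(90), P1:S(90) | bus: none
[25] P1: store L4 := 84 | P0:I, P1:M(84) | bus: none
[26] P0: load  L5 | P0:E(50), P1:I | bus: none
[27] P1: store L1 := 30 | P0:I, P1:M(30) | bus: BusRdX
[28] P1: store L7 := 48 | P0:I, P1:M(48) | bus: BusRdX,Flush
[29] P1: load  L7 | P0:I, P1:M(48) | bus: none

state = I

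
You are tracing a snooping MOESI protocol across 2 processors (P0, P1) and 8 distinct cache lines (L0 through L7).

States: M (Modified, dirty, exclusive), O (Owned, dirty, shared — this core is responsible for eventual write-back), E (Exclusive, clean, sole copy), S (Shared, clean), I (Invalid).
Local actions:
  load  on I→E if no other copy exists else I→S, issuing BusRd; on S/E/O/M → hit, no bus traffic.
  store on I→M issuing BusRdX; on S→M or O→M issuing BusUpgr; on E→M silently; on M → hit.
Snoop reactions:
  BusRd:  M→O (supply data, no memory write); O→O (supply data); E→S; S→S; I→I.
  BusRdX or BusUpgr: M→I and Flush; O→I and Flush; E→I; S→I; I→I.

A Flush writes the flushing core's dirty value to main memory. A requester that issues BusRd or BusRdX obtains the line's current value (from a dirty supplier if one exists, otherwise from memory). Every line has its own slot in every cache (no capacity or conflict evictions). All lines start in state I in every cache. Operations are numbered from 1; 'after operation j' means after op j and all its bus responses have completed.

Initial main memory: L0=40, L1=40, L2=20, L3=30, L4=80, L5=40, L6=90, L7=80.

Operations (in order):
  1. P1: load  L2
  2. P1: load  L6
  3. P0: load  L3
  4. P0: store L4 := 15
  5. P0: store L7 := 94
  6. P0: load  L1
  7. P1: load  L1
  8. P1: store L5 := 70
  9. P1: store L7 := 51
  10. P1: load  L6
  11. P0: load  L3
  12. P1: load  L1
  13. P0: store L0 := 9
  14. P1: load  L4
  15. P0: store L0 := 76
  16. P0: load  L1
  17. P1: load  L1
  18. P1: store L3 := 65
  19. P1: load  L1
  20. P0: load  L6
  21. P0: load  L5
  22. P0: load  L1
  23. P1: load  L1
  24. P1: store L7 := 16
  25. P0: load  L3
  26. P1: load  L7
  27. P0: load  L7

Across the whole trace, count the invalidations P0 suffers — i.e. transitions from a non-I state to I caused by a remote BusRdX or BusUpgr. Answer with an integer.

step 1: P1: load  L2  ⟶  IE  (L2)  txn=BusRd  M[L2]=20
step 2: P1: load  L6  ⟶  IE  (L6)  txn=BusRd  M[L6]=90
step 3: P0: load  L3  ⟶  EI  (L3)  txn=BusRd  M[L3]=30
step 4: P0: store L4 := 15  ⟶  MI  (L4)  txn=BusRdX  M[L4]=80
step 5: P0: store L7 := 94  ⟶  MI  (L7)  txn=BusRdX  M[L7]=80
step 6: P0: load  L1  ⟶  EI  (L1)  txn=BusRd  M[L1]=40
step 7: P1: load  L1  ⟶  SS  (L1)  txn=BusRd  M[L1]=40
step 8: P1: store L5 := 70  ⟶  IM  (L5)  txn=BusRdX  M[L5]=40
step 9: P1: store L7 := 51  ⟶  IM  (L7)  txn=BusRdX+Flush  M[L7]=94
step 10: P1: load  L6  ⟶  IE  (L6)  txn=∅  M[L6]=90
step 11: P0: load  L3  ⟶  EI  (L3)  txn=∅  M[L3]=30
step 12: P1: load  L1  ⟶  SS  (L1)  txn=∅  M[L1]=40
step 13: P0: store L0 := 9  ⟶  MI  (L0)  txn=BusRdX  M[L0]=40
step 14: P1: load  L4  ⟶  OS  (L4)  txn=BusRd  M[L4]=80
step 15: P0: store L0 := 76  ⟶  MI  (L0)  txn=∅  M[L0]=40
step 16: P0: load  L1  ⟶  SS  (L1)  txn=∅  M[L1]=40
step 17: P1: load  L1  ⟶  SS  (L1)  txn=∅  M[L1]=40
step 18: P1: store L3 := 65  ⟶  IM  (L3)  txn=BusRdX  M[L3]=30
step 19: P1: load  L1  ⟶  SS  (L1)  txn=∅  M[L1]=40
step 20: P0: load  L6  ⟶  SS  (L6)  txn=BusRd  M[L6]=90
step 21: P0: load  L5  ⟶  SO  (L5)  txn=BusRd  M[L5]=40
step 22: P0: load  L1  ⟶  SS  (L1)  txn=∅  M[L1]=40
step 23: P1: load  L1  ⟶  SS  (L1)  txn=∅  M[L1]=40
step 24: P1: store L7 := 16  ⟶  IM  (L7)  txn=∅  M[L7]=94
step 25: P0: load  L3  ⟶  SO  (L3)  txn=BusRd  M[L3]=30
step 26: P1: load  L7  ⟶  IM  (L7)  txn=∅  M[L7]=94
step 27: P0: load  L7  ⟶  SO  (L7)  txn=BusRd  M[L7]=94

invalidations = 2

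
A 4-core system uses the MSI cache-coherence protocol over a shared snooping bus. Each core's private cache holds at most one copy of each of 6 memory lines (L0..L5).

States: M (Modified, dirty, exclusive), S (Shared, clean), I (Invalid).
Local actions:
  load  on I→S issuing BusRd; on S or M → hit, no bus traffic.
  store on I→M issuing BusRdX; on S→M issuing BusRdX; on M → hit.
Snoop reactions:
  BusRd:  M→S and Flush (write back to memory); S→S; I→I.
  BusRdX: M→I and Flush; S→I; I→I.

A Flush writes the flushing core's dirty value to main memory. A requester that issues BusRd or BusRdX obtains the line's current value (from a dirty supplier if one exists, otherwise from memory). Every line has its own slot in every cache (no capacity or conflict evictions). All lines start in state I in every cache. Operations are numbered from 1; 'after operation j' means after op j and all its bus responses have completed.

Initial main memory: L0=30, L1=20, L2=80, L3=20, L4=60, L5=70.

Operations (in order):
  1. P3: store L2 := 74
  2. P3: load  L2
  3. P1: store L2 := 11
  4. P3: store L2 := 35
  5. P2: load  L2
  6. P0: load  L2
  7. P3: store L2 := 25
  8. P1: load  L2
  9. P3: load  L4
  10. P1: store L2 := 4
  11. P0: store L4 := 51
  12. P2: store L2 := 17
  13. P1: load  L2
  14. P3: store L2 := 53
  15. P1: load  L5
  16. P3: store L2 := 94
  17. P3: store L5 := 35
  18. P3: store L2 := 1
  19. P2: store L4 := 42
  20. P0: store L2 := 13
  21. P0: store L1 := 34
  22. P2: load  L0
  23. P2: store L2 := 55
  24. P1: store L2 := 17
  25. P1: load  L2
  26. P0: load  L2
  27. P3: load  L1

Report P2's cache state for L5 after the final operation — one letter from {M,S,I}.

state = I

[1] P3: store L2 := 74 | P0:I, P1:I, P2:I, P3:M(74) | bus: BusRdX
[2] P3: load  L2 | P0:I, P1:I, P2:I, P3:M(74) | bus: none
[3] P1: store L2 := 11 | P0:I, P1:M(11), P2:I, P3:I | bus: BusRdX,Flush
[4] P3: store L2 := 35 | P0:I, P1:I, P2:I, P3:M(35) | bus: BusRdX,Flush
[5] P2: load  L2 | P0:I, P1:I, P2:S(35), P3:S(35) | bus: BusRd,Flush
[6] P0: load  L2 | P0:S(35), P1:I, P2:S(35), P3:S(35) | bus: BusRd
[7] P3: store L2 := 25 | P0:I, P1:I, P2:I, P3:M(25) | bus: BusRdX
[8] P1: load  L2 | P0:I, P1:S(25), P2:I, P3:S(25) | bus: BusRd,Flush
[9] P3: load  L4 | P0:I, P1:I, P2:I, P3:S(60) | bus: BusRd
[10] P1: store L2 := 4 | P0:I, P1:M(4), P2:I, P3:I | bus: BusRdX
[11] P0: store L4 := 51 | P0:M(51), P1:I, P2:I, P3:I | bus: BusRdX
[12] P2: store L2 := 17 | P0:I, P1:I, P2:M(17), P3:I | bus: BusRdX,Flush
[13] P1: load  L2 | P0:I, P1:S(17), P2:S(17), P3:I | bus: BusRd,Flush
[14] P3: store L2 := 53 | P0:I, P1:I, P2:I, P3:M(53) | bus: BusRdX
[15] P1: load  L5 | P0:I, P1:S(70), P2:I, P3:I | bus: BusRd
[16] P3: store L2 := 94 | P0:I, P1:I, P2:I, P3:M(94) | bus: none
[17] P3: store L5 := 35 | P0:I, P1:I, P2:I, P3:M(35) | bus: BusRdX
[18] P3: store L2 := 1 | P0:I, P1:I, P2:I, P3:M(1) | bus: none
[19] P2: store L4 := 42 | P0:I, P1:I, P2:M(42), P3:I | bus: BusRdX,Flush
[20] P0: store L2 := 13 | P0:M(13), P1:I, P2:I, P3:I | bus: BusRdX,Flush
[21] P0: store L1 := 34 | P0:M(34), P1:I, P2:I, P3:I | bus: BusRdX
[22] P2: load  L0 | P0:I, P1:I, P2:S(30), P3:I | bus: BusRd
[23] P2: store L2 := 55 | P0:I, P1:I, P2:M(55), P3:I | bus: BusRdX,Flush
[24] P1: store L2 := 17 | P0:I, P1:M(17), P2:I, P3:I | bus: BusRdX,Flush
[25] P1: load  L2 | P0:I, P1:M(17), P2:I, P3:I | bus: none
[26] P0: load  L2 | P0:S(17), P1:S(17), P2:I, P3:I | bus: BusRd,Flush
[27] P3: load  L1 | P0:S(34), P1:I, P2:I, P3:S(34) | bus: BusRd,Flush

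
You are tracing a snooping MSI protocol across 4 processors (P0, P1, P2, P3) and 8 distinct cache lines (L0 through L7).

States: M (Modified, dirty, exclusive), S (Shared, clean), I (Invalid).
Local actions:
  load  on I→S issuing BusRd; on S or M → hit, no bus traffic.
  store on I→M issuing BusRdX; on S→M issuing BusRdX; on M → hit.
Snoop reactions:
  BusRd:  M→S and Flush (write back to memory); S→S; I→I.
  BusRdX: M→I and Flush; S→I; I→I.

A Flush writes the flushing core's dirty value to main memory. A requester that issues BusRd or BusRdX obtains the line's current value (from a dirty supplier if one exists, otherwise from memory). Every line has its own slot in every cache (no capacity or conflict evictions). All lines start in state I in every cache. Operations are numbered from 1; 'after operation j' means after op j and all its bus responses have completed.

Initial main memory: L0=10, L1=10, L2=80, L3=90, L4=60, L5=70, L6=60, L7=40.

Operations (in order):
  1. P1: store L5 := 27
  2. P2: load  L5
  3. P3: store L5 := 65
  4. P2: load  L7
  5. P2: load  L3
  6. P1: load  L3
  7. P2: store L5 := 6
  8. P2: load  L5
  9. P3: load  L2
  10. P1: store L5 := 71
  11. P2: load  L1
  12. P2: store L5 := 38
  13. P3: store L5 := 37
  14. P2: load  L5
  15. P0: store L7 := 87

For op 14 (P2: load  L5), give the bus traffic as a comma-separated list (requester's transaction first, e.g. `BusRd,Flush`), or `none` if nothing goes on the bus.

bus = BusRd,Flush

[1] P1: store L5 := 27 | P0:I, P1:M(27), P2:I, P3:I | bus: BusRdX
[2] P2: load  L5 | P0:I, P1:S(27), P2:S(27), P3:I | bus: BusRd,Flush
[3] P3: store L5 := 65 | P0:I, P1:I, P2:I, P3:M(65) | bus: BusRdX
[4] P2: load  L7 | P0:I, P1:I, P2:S(40), P3:I | bus: BusRd
[5] P2: load  L3 | P0:I, P1:I, P2:S(90), P3:I | bus: BusRd
[6] P1: load  L3 | P0:I, P1:S(90), P2:S(90), P3:I | bus: BusRd
[7] P2: store L5 := 6 | P0:I, P1:I, P2:M(6), P3:I | bus: BusRdX,Flush
[8] P2: load  L5 | P0:I, P1:I, P2:M(6), P3:I | bus: none
[9] P3: load  L2 | P0:I, P1:I, P2:I, P3:S(80) | bus: BusRd
[10] P1: store L5 := 71 | P0:I, P1:M(71), P2:I, P3:I | bus: BusRdX,Flush
[11] P2: load  L1 | P0:I, P1:I, P2:S(10), P3:I | bus: BusRd
[12] P2: store L5 := 38 | P0:I, P1:I, P2:M(38), P3:I | bus: BusRdX,Flush
[13] P3: store L5 := 37 | P0:I, P1:I, P2:I, P3:M(37) | bus: BusRdX,Flush
[14] P2: load  L5 | P0:I, P1:I, P2:S(37), P3:S(37) | bus: BusRd,Flush
[15] P0: store L7 := 87 | P0:M(87), P1:I, P2:I, P3:I | bus: BusRdX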